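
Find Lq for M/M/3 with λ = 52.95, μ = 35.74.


a = λ/μ = 1.4815; ρ = a/3 = 0.4938
P₀ = 0.215064
Lq = P₀·a^c·ρ / (c!·(1−ρ)²) = 0.215064·3.25188·0.4938/(6·0.25619)
= 0.22468

Final: 0.22468


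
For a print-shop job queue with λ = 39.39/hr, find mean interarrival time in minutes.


Mean interarrival time = 1/λ = 1/39.39 hour = 0.02539 hour
In minutes: 0.02539 × 60 = 1.5232 min

Final: 1.5232 min


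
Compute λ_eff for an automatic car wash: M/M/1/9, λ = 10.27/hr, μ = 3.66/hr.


ρ = 2.8060; P_K = (1−ρ)ρ^9/(1−ρ^10) = 0.643643
λ_eff = λ(1 − P_K) = 10.27·(1 − 0.643643) = 10.27·0.356357 = 3.6598 /hr

Final: 3.6598 /hr


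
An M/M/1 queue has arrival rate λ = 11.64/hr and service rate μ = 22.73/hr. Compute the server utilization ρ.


ρ = λ/μ = 11.64/22.73 = 0.5121

Final: 0.5121


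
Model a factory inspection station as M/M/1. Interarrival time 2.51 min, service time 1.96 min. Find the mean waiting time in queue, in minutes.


λ = 60/2.51 = 23.9044 /hr
μ = 60/1.96 = 30.6122 /hr
ρ = λ/μ = 23.9044/30.6122 = 0.7809
Wq = ρ/(μ−λ) = 0.7809/(30.6122−23.9044) = 0.11641 hr
In minutes: 0.11641·60 = 6.985 min

Final: 6.985 min


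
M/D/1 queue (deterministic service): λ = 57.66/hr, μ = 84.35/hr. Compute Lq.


ρ = 57.66/84.35 = 0.6836
M/D/1: Lq = ρ²/(2(1−ρ)) = 0.4673/(2·0.3164) = 0.73839

Final: 0.73839


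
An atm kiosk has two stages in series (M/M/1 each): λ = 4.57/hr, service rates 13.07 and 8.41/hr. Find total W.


Each node sees arrival rate λ = 4.57/hr (tandem ⇒ throughput preserved).
W₁ = 1/(μ₁−λ) = 1/(13.07−4.57) = 0.11765 hr
W₂ = 1/(μ₂−λ) = 1/(8.41−4.57) = 0.26042 hr
W_total = W₁ + W₂ = 0.11765 + 0.26042 = 0.37806 hr

Final: 0.37806 hr


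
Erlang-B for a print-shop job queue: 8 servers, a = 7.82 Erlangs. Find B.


B(c,a) = (a^c/c!) / Σ_{k=0}^{c} a^k/k!
a^8/8! = 346.843453
Σ terms (k=0..8): 1.00000 + 7.82000 + 30.57620 + 79.70196 + 155.81733 + 243.69831 + 317.62013 + 354.82706 + 346.84345 = 1537.904453
B = 346.843453/1537.904453 = 0.225530

Final: 0.225530


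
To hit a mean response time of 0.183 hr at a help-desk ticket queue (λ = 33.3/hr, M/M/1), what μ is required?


W = 1/(μ−λ) ⇒ μ − λ = 1/W = 1/0.183 = 5.4645
μ = λ + 1/W = 33.3 + 5.4645 = 38.7645 per hr

Final: 38.7645 /hr


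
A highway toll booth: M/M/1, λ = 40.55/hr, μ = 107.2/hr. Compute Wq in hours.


ρ = 40.55/107.2 = 0.3783
Wq = ρ/(μ−λ) = 0.3783/(107.2 − 40.55) = 0.3783/66.65 = 0.005675 hr

Final: 0.005675 hr


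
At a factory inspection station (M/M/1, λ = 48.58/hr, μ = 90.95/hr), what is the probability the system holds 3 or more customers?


ρ = 48.58/90.95 = 0.5341
P(N ≥ n) = ρ^n = 0.5341^3 = 0.152393

Final: 0.152393


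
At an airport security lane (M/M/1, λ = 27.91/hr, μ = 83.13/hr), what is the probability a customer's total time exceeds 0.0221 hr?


W ~ Exponential(μ−λ) for M/M/1.
μ − λ = 83.13 − 27.91 = 55.2200
P(W > t) = e^{−(μ−λ)t} = e^{−1.2204} = 0.295123

Final: 0.295123


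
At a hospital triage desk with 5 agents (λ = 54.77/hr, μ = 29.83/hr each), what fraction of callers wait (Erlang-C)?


a = λ/μ = 1.8361; ρ = a/5 = 0.3672
P₀ = 0.158690 (from M/M/c formula)
C(c,a) = [a^c/(c!(1−ρ))]·P₀ = [20.86640/(120·0.6328)]·0.158690
= 0.27480·0.158690 = 0.043607

Final: 0.043607


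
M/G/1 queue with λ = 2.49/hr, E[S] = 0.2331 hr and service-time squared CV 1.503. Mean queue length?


ρ = λ·E[S] = 2.49·0.2331 = 0.5804
Lq = ρ²(1+C_s²)/(2(1−ρ)) = 0.3369·(1+1.503)/(2·0.4196)
= 0.3369·2.5030/0.8392 = 1.00484

Final: 1.00484


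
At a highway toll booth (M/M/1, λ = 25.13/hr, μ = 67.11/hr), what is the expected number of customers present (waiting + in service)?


ρ = λ/μ = 25.13/67.11 = 0.3745
L = ρ/(1−ρ) = 0.3745/(1 − 0.3745) = 0.3745/0.6255 = 0.5986

Final: 0.5986


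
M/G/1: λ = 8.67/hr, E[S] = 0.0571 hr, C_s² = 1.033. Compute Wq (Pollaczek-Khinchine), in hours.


ρ = λ·E[S] = 8.67·0.0571 = 0.4951
E[S²] = E[S]²(1+C_s²) = 0.0571²·(1+1.033) = 0.006628
Wq = λ·E[S²]/(2(1−ρ)) = 8.67·0.006628/(2·0.5049) = 0.05691 hr

Final: 0.05691 hr


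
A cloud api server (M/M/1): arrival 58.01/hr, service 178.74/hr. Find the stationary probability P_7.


ρ = 58.01/178.74 = 0.3245
P_n = (1−ρ)·ρ^n = (1 − 0.3245)·0.3245^7 = 0.6755·0.0003793 = 0.0002562

Final: 0.0002562


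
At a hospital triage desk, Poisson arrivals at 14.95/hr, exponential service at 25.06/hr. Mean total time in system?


W = 1/(μ−λ) = 1/(25.06 − 14.95) = 1/10.11 = 0.09891 hr

Final: 0.09891 hr


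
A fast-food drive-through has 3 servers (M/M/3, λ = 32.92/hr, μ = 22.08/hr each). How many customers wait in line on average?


a = λ/μ = 1.4909; ρ = a/3 = 0.4970
P₀ = 0.212743
Lq = P₀·a^c·ρ / (c!·(1−ρ)²) = 0.212743·3.31423·0.4970/(6·0.25303)
= 0.23081

Final: 0.23081


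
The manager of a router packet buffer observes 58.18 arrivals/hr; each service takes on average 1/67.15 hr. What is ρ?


ρ = λ/μ = 58.18/67.15 = 0.8664

Final: 0.8664


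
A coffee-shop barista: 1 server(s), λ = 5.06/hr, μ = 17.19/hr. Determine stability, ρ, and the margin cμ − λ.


Total capacity cμ = 1·17.19 = 17.19/hr
ρ = λ/(cμ) = 5.06/17.19 = 0.2944
Stable ⇔ ρ < 1: YES
Spare capacity = cμ − λ = 17.19 − 5.06 = 12.13/hr

Final: ρ = 0.2944; stable; margin = 12.13/hr


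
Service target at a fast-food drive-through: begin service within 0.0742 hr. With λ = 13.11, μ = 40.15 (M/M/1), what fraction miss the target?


ρ = 13.11/40.15 = 0.3265
P(Wq > t) = ρ·e^{−(μ−λ)t} = 0.3265·e^{−2.0064}
= 0.3265·0.134476 = 0.043910

Final: 0.043910


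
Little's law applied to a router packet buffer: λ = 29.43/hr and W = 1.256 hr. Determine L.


L = λW = 29.43·1.256 = 36.9641

Final: 36.9641


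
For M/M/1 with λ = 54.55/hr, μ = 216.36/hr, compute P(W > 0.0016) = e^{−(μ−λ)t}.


W ~ Exponential(μ−λ) for M/M/1.
μ − λ = 216.36 − 54.55 = 161.8100
P(W > t) = e^{−(μ−λ)t} = e^{−0.2589} = 0.771903

Final: 0.771903


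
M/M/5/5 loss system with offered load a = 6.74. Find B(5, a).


B(c,a) = (a^c/c!) / Σ_{k=0}^{c} a^k/k!
a^5/5! = 115.909288
Σ terms (k=0..5): 1.00000 + 6.74000 + 22.71380 + 51.03034 + 85.98612 + 115.90929 = 283.379543
B = 115.909288/283.379543 = 0.409025

Final: 0.409025


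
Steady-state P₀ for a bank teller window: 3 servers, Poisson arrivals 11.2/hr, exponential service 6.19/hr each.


a = λ/μ = 11.2/6.19 = 1.8094; ρ = a/c = 0.6031
Σ_{k=0}^{2} a^k/k! (terms k=0..2) = 1.00000 + 1.80937 + 1.63691 = 4.44628
Tail: a^3/(3!(1−ρ)) = 5.92355/(6·0.3969) = 2.48757
P₀ = 1/(4.44628 + 2.48757) = 1/6.93385 = 0.144220

Final: 0.144220


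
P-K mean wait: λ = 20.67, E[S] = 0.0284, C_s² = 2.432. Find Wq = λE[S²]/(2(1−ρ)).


ρ = λ·E[S] = 20.67·0.0284 = 0.5870
E[S²] = E[S]²(1+C_s²) = 0.0284²·(1+2.432) = 0.002768
Wq = λ·E[S²]/(2(1−ρ)) = 20.67·0.002768/(2·0.4130) = 0.06927 hr

Final: 0.06927 hr


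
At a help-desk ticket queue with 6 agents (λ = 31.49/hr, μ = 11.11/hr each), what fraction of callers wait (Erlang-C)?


a = λ/μ = 2.8344; ρ = a/6 = 0.4724
P₀ = 0.058055 (from M/M/c formula)
C(c,a) = [a^c/(c!(1−ρ))]·P₀ = [518.50340/(720·0.5276)]·0.058055
= 1.36494·0.058055 = 0.079242

Final: 0.079242


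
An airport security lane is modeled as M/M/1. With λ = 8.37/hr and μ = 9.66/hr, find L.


ρ = λ/μ = 8.37/9.66 = 0.8665
L = ρ/(1−ρ) = 0.8665/(1 − 0.8665) = 0.8665/0.1335 = 6.4884

Final: 6.4884


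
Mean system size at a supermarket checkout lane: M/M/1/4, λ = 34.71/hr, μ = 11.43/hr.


ρ = 34.71/11.43 = 3.0367
L = ρ[1 − (K+1)ρ^K + Kρ^(K+1)] / [(1−ρ)(1−ρ^(K+1))]
Numerator: 3.0367·(1 − 5·85.042013 + 4·258.250943) = 1848.751492
Denominator: (-2.0367)·(-257.250943) = 523.954677
L = 1848.751492/523.954677 = 3.5285

Final: 3.5285


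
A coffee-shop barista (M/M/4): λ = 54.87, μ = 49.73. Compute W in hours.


a = 1.1034; ρ = 0.2758; P₀ = 0.330994
Lq = P₀·a^c·ρ/(c!(1−ρ)²) = 0.01075
Wq = Lq/λ = 0.01075/54.87 = 0.0001959 hr
W = Wq + 1/μ = 0.0001959 + 0.02011 = 0.02030 hr

Final: 0.02030 hr


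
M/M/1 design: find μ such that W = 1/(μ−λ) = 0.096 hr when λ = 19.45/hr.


W = 1/(μ−λ) ⇒ μ − λ = 1/W = 1/0.096 = 10.4167
μ = λ + 1/W = 19.45 + 10.4167 = 29.8667 per hr

Final: 29.8667 /hr


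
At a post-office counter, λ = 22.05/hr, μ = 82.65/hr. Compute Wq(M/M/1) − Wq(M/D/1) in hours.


ρ = 22.05/82.65 = 0.2668
Wq(M/M/1) = ρ/(μ−λ) = 0.2668/60.60 = 0.004402 hr
Wq(M/D/1) = ρ/(2(μ−λ)) = 0.002201 hr
Savings = 0.004402 − 0.002201 = 0.002201 hr

Final: 0.002201 hr


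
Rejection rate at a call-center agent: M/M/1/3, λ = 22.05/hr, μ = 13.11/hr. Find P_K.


ρ = λ/μ = 22.05/13.11 = 1.6819
P_K = (1−ρ)ρ^K/(1−ρ^(K+1)) = (-0.6819·4.757926)/(1 − 8.002462)
= -3.244536/-7.002462 = 0.463342

Final: 0.463342


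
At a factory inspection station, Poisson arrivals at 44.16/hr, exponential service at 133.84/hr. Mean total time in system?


W = 1/(μ−λ) = 1/(133.84 − 44.16) = 1/89.68 = 0.01115 hr

Final: 0.01115 hr


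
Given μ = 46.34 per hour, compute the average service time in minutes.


Mean service time = 1/μ = 1/46.34 hour = 0.02158 hour
In minutes: 0.02158 × 60 = 1.2948 min

Final: 1.2948 min


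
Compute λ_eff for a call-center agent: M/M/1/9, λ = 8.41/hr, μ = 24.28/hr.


ρ = 0.3464; P_K = (1−ρ)ρ^9/(1−ρ^10) = 0.00004691
λ_eff = λ(1 − P_K) = 8.41·(1 − 0.00004691) = 8.41·0.999953 = 8.4096 /hr

Final: 8.4096 /hr


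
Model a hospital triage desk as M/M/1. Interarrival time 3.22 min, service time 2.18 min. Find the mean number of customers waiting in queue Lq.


λ = 60/3.22 = 18.6335 /hr
μ = 60/2.18 = 27.5229 /hr
ρ = λ/μ = 18.6335/27.5229 = 0.6770
Lq = ρ²/(1−ρ) = 0.4584/0.3230 = 1.4191

Final: 1.4191


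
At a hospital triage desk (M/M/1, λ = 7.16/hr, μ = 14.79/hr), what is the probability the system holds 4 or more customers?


ρ = 7.16/14.79 = 0.4841
P(N ≥ n) = ρ^n = 0.4841^4 = 0.054926

Final: 0.054926


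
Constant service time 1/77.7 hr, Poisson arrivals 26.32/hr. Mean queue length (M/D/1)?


ρ = 26.32/77.7 = 0.3387
M/D/1: Lq = ρ²/(2(1−ρ)) = 0.1147/(2·0.6613) = 0.08676

Final: 0.08676


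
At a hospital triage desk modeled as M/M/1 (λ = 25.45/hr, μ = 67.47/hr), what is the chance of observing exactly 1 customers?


ρ = 25.45/67.47 = 0.3772
P_n = (1−ρ)·ρ^n = (1 − 0.3772)·0.3772^1 = 0.6228·0.377205 = 0.234921

Final: 0.234921


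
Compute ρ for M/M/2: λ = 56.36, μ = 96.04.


ρ = λ/(cμ) = 56.36/(2·96.04) = 56.36/192.08 = 0.2934

Final: 0.2934


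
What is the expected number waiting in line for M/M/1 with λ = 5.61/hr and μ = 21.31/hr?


ρ = 5.61/21.31 = 0.2633
Lq = ρ²/(1−ρ) = 0.06930/0.7367 = 0.09407

Final: 0.09407


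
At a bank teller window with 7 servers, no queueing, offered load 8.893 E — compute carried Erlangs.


B(7,8.893) = 0.356158 (Erlang-B)
Carried load = a(1 − B) = 8.893·(1 − 0.356158) = 8.893·0.643842 = 5.7257 E

Final: 5.7257 Erlangs


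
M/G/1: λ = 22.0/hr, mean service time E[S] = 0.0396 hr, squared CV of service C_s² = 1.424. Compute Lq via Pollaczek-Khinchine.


ρ = λ·E[S] = 22.0·0.0396 = 0.8712
Lq = ρ²(1+C_s²)/(2(1−ρ)) = 0.7590·(1+1.424)/(2·0.1288)
= 0.7590·2.4240/0.2576 = 7.14204

Final: 7.14204


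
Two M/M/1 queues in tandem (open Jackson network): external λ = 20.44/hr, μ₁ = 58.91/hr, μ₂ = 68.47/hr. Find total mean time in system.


Each node sees arrival rate λ = 20.44/hr (tandem ⇒ throughput preserved).
W₁ = 1/(μ₁−λ) = 1/(58.91−20.44) = 0.02599 hr
W₂ = 1/(μ₂−λ) = 1/(68.47−20.44) = 0.02082 hr
W_total = W₁ + W₂ = 0.02599 + 0.02082 = 0.04681 hr

Final: 0.04681 hr


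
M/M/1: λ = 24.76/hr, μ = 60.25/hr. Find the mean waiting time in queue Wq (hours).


ρ = 24.76/60.25 = 0.4110
Wq = ρ/(μ−λ) = 0.4110/(60.25 − 24.76) = 0.4110/35.49 = 0.01158 hr

Final: 0.01158 hr


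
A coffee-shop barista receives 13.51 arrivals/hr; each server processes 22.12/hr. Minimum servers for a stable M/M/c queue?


Stability requires cμ > λ ⇔ c > λ/μ.
λ/μ = 13.51/22.12 = 0.6108
Minimum integer c = ⌊0.6108⌋ + 1 = 1
Check: 1·22.12 = 22.12 > 13.51, while 0·22.12 = 0.00 ≤ 13.51

Final: 1 servers


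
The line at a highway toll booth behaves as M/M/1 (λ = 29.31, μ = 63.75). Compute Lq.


ρ = 29.31/63.75 = 0.4598
Lq = ρ²/(1−ρ) = 0.2114/0.5402 = 0.3913

Final: 0.3913


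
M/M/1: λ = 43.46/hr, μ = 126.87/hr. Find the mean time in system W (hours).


W = 1/(μ−λ) = 1/(126.87 − 43.46) = 1/83.41 = 0.01199 hr

Final: 0.01199 hr


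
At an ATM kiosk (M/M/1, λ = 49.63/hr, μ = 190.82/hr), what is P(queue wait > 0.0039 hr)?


ρ = 49.63/190.82 = 0.2601
P(Wq > t) = ρ·e^{−(μ−λ)t} = 0.2601·e^{−0.5506}
= 0.2601·0.576580 = 0.149962

Final: 0.149962


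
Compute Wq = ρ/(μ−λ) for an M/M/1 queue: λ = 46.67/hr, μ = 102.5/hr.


ρ = 46.67/102.5 = 0.4553
Wq = ρ/(μ−λ) = 0.4553/(102.5 − 46.67) = 0.4553/55.83 = 0.008155 hr

Final: 0.008155 hr


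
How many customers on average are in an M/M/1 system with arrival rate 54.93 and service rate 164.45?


ρ = λ/μ = 54.93/164.45 = 0.3340
L = ρ/(1−ρ) = 0.3340/(1 − 0.3340) = 0.3340/0.6660 = 0.5016

Final: 0.5016


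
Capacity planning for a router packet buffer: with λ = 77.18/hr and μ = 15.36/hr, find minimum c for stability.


Stability requires cμ > λ ⇔ c > λ/μ.
λ/μ = 77.18/15.36 = 5.0247
Minimum integer c = ⌊5.0247⌋ + 1 = 6
Check: 6·15.36 = 92.16 > 77.18, while 5·15.36 = 76.80 ≤ 77.18

Final: 6 servers


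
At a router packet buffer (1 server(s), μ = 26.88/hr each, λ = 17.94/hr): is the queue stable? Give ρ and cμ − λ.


Total capacity cμ = 1·26.88 = 26.88/hr
ρ = λ/(cμ) = 17.94/26.88 = 0.6674
Stable ⇔ ρ < 1: YES
Spare capacity = cμ − λ = 26.88 − 17.94 = 8.94/hr

Final: ρ = 0.6674; stable; margin = 8.94/hr


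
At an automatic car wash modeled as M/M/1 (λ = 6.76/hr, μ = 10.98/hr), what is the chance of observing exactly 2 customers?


ρ = 6.76/10.98 = 0.6157
P_n = (1−ρ)·ρ^n = (1 − 0.6157)·0.6157^2 = 0.3843·0.379043 = 0.145680

Final: 0.145680


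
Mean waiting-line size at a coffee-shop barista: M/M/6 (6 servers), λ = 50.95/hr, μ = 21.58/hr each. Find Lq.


a = λ/μ = 2.3610; ρ = a/6 = 0.3935
P₀ = 0.093948
Lq = P₀·a^c·ρ / (c!·(1−ρ)²) = 0.093948·173.20343·0.3935/(720·0.36785)
= 0.02418

Final: 0.02418


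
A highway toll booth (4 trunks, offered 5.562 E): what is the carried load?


B(4,5.562) = 0.440213 (Erlang-B)
Carried load = a(1 − B) = 5.562·(1 − 0.440213) = 5.562·0.559787 = 3.1135 E

Final: 3.1135 Erlangs


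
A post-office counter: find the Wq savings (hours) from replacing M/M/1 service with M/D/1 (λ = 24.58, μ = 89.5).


ρ = 24.58/89.5 = 0.2746
Wq(M/M/1) = ρ/(μ−λ) = 0.2746/64.92 = 0.004230 hr
Wq(M/D/1) = ρ/(2(μ−λ)) = 0.002115 hr
Savings = 0.004230 − 0.002115 = 0.002115 hr

Final: 0.002115 hr


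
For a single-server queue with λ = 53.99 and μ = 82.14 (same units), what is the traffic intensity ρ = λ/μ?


ρ = λ/μ = 53.99/82.14 = 0.6573

Final: 0.6573


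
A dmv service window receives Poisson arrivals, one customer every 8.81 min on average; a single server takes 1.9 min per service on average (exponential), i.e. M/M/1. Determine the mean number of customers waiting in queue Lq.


λ = 60/8.81 = 6.8104 /hr
μ = 60/1.9 = 31.5789 /hr
ρ = λ/μ = 6.8104/31.5789 = 0.2157
Lq = ρ²/(1−ρ) = 0.04651/0.7843 = 0.05930

Final: 0.05930


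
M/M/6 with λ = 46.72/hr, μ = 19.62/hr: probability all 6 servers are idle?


a = λ/μ = 46.72/19.62 = 2.3812; ρ = a/c = 0.3969
Σ_{k=0}^{5} a^k/k! (terms k=0..5) = 1.00000 + 2.38124 + 2.83516 + 2.25040 + 1.33969 + 0.63803 = 10.44452
Tail: a^6/(6!(1−ρ)) = 182.31525/(720·0.6031) = 0.41984
P₀ = 1/(10.44452 + 0.41984) = 1/10.86436 = 0.092044

Final: 0.092044


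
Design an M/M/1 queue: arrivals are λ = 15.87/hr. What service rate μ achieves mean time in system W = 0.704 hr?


W = 1/(μ−λ) ⇒ μ − λ = 1/W = 1/0.704 = 1.4205
μ = λ + 1/W = 15.87 + 1.4205 = 17.2905 per hr

Final: 17.2905 /hr


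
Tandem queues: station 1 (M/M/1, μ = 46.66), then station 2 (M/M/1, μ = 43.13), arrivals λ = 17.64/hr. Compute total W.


Each node sees arrival rate λ = 17.64/hr (tandem ⇒ throughput preserved).
W₁ = 1/(μ₁−λ) = 1/(46.66−17.64) = 0.03446 hr
W₂ = 1/(μ₂−λ) = 1/(43.13−17.64) = 0.03923 hr
W_total = W₁ + W₂ = 0.03446 + 0.03923 = 0.07369 hr

Final: 0.07369 hr


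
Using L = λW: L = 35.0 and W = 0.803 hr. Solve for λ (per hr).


λ = L/W = 35.0/0.803 = 43.5866 /hr

Final: 43.5866 /hr


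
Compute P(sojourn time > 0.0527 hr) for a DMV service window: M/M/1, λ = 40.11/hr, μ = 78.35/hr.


W ~ Exponential(μ−λ) for M/M/1.
μ − λ = 78.35 − 40.11 = 38.2400
P(W > t) = e^{−(μ−λ)t} = e^{−2.0152} = 0.133287

Final: 0.133287


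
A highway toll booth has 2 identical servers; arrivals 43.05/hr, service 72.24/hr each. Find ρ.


ρ = λ/(cμ) = 43.05/(2·72.24) = 43.05/144.48 = 0.2980

Final: 0.2980


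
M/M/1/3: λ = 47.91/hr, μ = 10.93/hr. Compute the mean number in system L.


ρ = 47.91/10.93 = 4.3833
L = ρ[1 − (K+1)ρ^K + Kρ^(K+1)] / [(1−ρ)(1−ρ^(K+1))]
Numerator: 4.3833·(1 − 4·84.220541 + 3·369.167989) = 3382.287335
Denominator: (-3.3833)·(-368.167989) = 1245.640643
L = 3382.287335/1245.640643 = 2.7153

Final: 2.7153


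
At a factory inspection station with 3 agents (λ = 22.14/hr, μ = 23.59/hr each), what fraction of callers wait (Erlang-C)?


a = λ/μ = 0.9385; ρ = a/3 = 0.3128
P₀ = 0.387677 (from M/M/c formula)
C(c,a) = [a^c/(c!(1−ρ))]·P₀ = [0.82670/(6·0.6872)]·0.387677
= 0.20051·0.387677 = 0.077734

Final: 0.077734


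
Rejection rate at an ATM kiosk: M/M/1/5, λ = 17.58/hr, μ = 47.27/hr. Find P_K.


ρ = λ/μ = 17.58/47.27 = 0.3719
P_K = (1−ρ)ρ^K/(1−ρ^(K+1)) = (0.6281·0.007115)/(1 − 0.002646)
= 0.004469/0.997354 = 0.004481

Final: 0.004481


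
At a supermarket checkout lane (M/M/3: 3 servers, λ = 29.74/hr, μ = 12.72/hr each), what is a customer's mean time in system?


a = 2.3381; ρ = 0.7794; P₀ = 0.063592
Lq = P₀·a^c·ρ/(c!(1−ρ)²) = 2.16839
Wq = Lq/λ = 2.16839/29.74 = 0.07291 hr
W = Wq + 1/μ = 0.07291 + 0.07862 = 0.15153 hr

Final: 0.15153 hr


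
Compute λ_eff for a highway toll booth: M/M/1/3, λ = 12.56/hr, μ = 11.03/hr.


ρ = 1.1387; P_K = (1−ρ)ρ^3/(1−ρ^4) = 0.300602
λ_eff = λ(1 − P_K) = 12.56·(1 − 0.300602) = 12.56·0.699398 = 8.7844 /hr

Final: 8.7844 /hr


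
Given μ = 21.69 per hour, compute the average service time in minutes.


Mean service time = 1/μ = 1/21.69 hour = 0.04610 hour
In minutes: 0.04610 × 60 = 2.7663 min

Final: 2.7663 min


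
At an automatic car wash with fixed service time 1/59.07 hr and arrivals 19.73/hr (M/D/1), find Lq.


ρ = 19.73/59.07 = 0.3340
M/D/1: Lq = ρ²/(2(1−ρ)) = 0.1116/(2·0.6660) = 0.08376

Final: 0.08376


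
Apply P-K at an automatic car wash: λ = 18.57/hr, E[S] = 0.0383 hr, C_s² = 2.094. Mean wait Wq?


ρ = λ·E[S] = 18.57·0.0383 = 0.7112
E[S²] = E[S]²(1+C_s²) = 0.0383²·(1+2.094) = 0.004539
Wq = λ·E[S²]/(2(1−ρ)) = 18.57·0.004539/(2·0.2888) = 0.14593 hr

Final: 0.14593 hr


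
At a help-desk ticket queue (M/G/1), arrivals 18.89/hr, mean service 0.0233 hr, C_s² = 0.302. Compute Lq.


ρ = λ·E[S] = 18.89·0.0233 = 0.4401
Lq = ρ²(1+C_s²)/(2(1−ρ)) = 0.1937·(1+0.302)/(2·0.5599)
= 0.1937·1.3020/1.1197 = 0.22526

Final: 0.22526


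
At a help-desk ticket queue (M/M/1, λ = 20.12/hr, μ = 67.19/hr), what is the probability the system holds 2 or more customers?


ρ = 20.12/67.19 = 0.2994
P(N ≥ n) = ρ^n = 0.2994^2 = 0.089670

Final: 0.089670


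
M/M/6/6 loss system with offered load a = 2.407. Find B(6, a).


B(c,a) = (a^c/c!) / Σ_{k=0}^{c} a^k/k!
a^6/6! = 0.270100
Σ terms (k=0..6): 1.00000 + 2.40700 + 2.89682 + 2.32422 + 1.39860 + 0.67329 + 0.27010 = 10.970027
B = 0.270100/10.970027 = 0.024622

Final: 0.024622


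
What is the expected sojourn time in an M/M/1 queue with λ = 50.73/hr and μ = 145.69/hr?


W = 1/(μ−λ) = 1/(145.69 − 50.73) = 1/94.96 = 0.01053 hr

Final: 0.01053 hr


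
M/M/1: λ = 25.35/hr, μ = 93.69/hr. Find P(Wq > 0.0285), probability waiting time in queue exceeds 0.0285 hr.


ρ = 25.35/93.69 = 0.2706
P(Wq > t) = ρ·e^{−(μ−λ)t} = 0.2706·e^{−1.9477}
= 0.2706·0.142603 = 0.038585

Final: 0.038585


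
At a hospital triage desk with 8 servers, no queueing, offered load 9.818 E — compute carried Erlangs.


B(8,9.818) = 0.329723 (Erlang-B)
Carried load = a(1 − B) = 9.818·(1 − 0.329723) = 9.818·0.670277 = 6.5808 E

Final: 6.5808 Erlangs


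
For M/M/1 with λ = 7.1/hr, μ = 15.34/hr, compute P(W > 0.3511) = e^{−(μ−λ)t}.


W ~ Exponential(μ−λ) for M/M/1.
μ − λ = 15.34 − 7.1 = 8.2400
P(W > t) = e^{−(μ−λ)t} = e^{−2.8931} = 0.055406

Final: 0.055406


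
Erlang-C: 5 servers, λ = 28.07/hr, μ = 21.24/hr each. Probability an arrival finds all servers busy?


a = λ/μ = 1.3216; ρ = a/5 = 0.2643
P₀ = 0.266505 (from M/M/c formula)
C(c,a) = [a^c/(c!(1−ρ))]·P₀ = [4.03125/(120·0.7357)]·0.266505
= 0.04566·0.266505 = 0.012169

Final: 0.012169


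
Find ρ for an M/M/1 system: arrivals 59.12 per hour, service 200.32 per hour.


ρ = λ/μ = 59.12/200.32 = 0.2951

Final: 0.2951


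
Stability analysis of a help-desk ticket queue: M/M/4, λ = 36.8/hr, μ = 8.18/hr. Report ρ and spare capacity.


Total capacity cμ = 4·8.18 = 32.72/hr
ρ = λ/(cμ) = 36.8/32.72 = 1.1247
Stable ⇔ ρ < 1: NO
Spare capacity = cμ − λ = 32.72 − 36.8 = -4.08/hr

Final: ρ = 1.1247; unstable; margin = -4.08/hr


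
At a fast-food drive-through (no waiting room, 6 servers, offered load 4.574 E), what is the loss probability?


B(c,a) = (a^c/c!) / Σ_{k=0}^{c} a^k/k!
a^6/6! = 12.718751
Σ terms (k=0..6): 1.00000 + 4.57400 + 10.46074 + 15.94914 + 18.23784 + 16.68398 + 12.71875 = 79.624443
B = 12.718751/79.624443 = 0.159734

Final: 0.159734


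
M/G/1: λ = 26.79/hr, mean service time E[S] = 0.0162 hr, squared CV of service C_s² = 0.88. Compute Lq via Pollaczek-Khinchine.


ρ = λ·E[S] = 26.79·0.0162 = 0.4340
Lq = ρ²(1+C_s²)/(2(1−ρ)) = 0.1884·(1+0.88)/(2·0.5660)
= 0.1884·1.8800/1.1320 = 0.31281

Final: 0.31281


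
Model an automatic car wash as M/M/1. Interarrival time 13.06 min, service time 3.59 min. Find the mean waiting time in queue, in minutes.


λ = 60/13.06 = 4.5942 /hr
μ = 60/3.59 = 16.7131 /hr
ρ = λ/μ = 4.5942/16.7131 = 0.2749
Wq = ρ/(μ−λ) = 0.2749/(16.7131−4.5942) = 0.02268 hr
In minutes: 0.02268·60 = 1.361 min

Final: 1.361 min


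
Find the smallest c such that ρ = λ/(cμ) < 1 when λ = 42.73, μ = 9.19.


Stability requires cμ > λ ⇔ c > λ/μ.
λ/μ = 42.73/9.19 = 4.6496
Minimum integer c = ⌊4.6496⌋ + 1 = 5
Check: 5·9.19 = 45.95 > 42.73, while 4·9.19 = 36.76 ≤ 42.73

Final: 5 servers


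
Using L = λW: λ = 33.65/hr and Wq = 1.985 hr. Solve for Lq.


Lq = λWq = 33.65·1.985 = 66.7952

Final: 66.7952


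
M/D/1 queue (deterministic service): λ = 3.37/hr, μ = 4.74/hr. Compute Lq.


ρ = 3.37/4.74 = 0.7110
M/D/1: Lq = ρ²/(2(1−ρ)) = 0.5055/(2·0.2890) = 0.87444

Final: 0.87444


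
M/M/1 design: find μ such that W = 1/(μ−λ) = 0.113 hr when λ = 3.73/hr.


W = 1/(μ−λ) ⇒ μ − λ = 1/W = 1/0.113 = 8.8496
μ = λ + 1/W = 3.73 + 8.8496 = 12.5796 per hr

Final: 12.5796 /hr


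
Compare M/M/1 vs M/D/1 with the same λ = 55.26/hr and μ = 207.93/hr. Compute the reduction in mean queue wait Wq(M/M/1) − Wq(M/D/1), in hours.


ρ = 55.26/207.93 = 0.2658
Wq(M/M/1) = ρ/(μ−λ) = 0.2658/152.67 = 0.001741 hr
Wq(M/D/1) = ρ/(2(μ−λ)) = 0.0008704 hr
Savings = 0.001741 − 0.0008704 = 0.0008704 hr

Final: 0.0008704 hr


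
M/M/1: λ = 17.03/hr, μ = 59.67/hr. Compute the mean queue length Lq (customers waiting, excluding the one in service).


ρ = 17.03/59.67 = 0.2854
Lq = ρ²/(1−ρ) = 0.08145/0.7146 = 0.1140

Final: 0.1140


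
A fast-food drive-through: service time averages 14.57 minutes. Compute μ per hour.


μ = 1/(service time) in consistent units.
1 hour = 60 min, so μ = 60/14.57 = 4.1181 per hour

Final: 4.1181 /hr


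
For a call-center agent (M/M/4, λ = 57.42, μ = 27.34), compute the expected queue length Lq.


a = λ/μ = 2.1002; ρ = a/4 = 0.5251
P₀ = 0.116870
Lq = P₀·a^c·ρ / (c!·(1−ρ)²) = 0.116870·19.45623·0.5251/(24·0.22557)
= 0.22053

Final: 0.22053


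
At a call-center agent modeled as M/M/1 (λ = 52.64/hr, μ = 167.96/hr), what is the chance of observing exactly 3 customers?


ρ = 52.64/167.96 = 0.3134
P_n = (1−ρ)·ρ^n = (1 − 0.3134)·0.3134^3 = 0.6866·0.030784 = 0.021136

Final: 0.021136


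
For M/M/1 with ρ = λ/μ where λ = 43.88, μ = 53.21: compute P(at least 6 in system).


ρ = 43.88/53.21 = 0.8247
P(N ≥ n) = ρ^n = 0.8247^6 = 0.314514

Final: 0.314514


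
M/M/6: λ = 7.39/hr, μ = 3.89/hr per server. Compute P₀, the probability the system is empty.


a = λ/μ = 7.39/3.89 = 1.8997; ρ = a/c = 0.3166
Σ_{k=0}^{5} a^k/k! (terms k=0..5) = 1.00000 + 1.89974 + 1.80451 + 1.14270 + 0.54271 + 0.20620 = 6.59587
Tail: a^6/(6!(1−ρ)) = 47.00770/(720·0.6834) = 0.09554
P₀ = 1/(6.59587 + 0.09554) = 1/6.69141 = 0.149445

Final: 0.149445


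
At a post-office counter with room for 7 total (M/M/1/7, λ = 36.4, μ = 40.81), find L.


ρ = 36.4/40.81 = 0.8919
L = ρ[1 − (K+1)ρ^K + Kρ^(K+1)] / [(1−ρ)(1−ρ^(K+1))]
Numerator: 0.8919·(1 − 8·0.449100 + 7·0.400570) = 0.188364
Denominator: (0.1081)·(0.599430) = 0.064775
L = 0.188364/0.064775 = 2.9080

Final: 2.9080


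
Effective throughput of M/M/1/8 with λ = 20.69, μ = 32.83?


ρ = 0.6302; P_K = (1−ρ)ρ^8/(1−ρ^9) = 0.009348
λ_eff = λ(1 − P_K) = 20.69·(1 − 0.009348) = 20.69·0.990652 = 20.4966 /hr

Final: 20.4966 /hr


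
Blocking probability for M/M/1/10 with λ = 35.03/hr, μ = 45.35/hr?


ρ = λ/μ = 35.03/45.35 = 0.7724
P_K = (1−ρ)ρ^K/(1−ρ^(K+1)) = (0.2276·0.075619)/(1 − 0.058411)
= 0.017208/0.941589 = 0.018276

Final: 0.018276


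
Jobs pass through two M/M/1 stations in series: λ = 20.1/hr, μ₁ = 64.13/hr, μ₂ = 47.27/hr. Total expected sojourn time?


Each node sees arrival rate λ = 20.1/hr (tandem ⇒ throughput preserved).
W₁ = 1/(μ₁−λ) = 1/(64.13−20.1) = 0.02271 hr
W₂ = 1/(μ₂−λ) = 1/(47.27−20.1) = 0.03681 hr
W_total = W₁ + W₂ = 0.02271 + 0.03681 = 0.05952 hr

Final: 0.05952 hr


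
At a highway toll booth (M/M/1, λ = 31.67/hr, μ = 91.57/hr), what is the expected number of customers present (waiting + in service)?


ρ = λ/μ = 31.67/91.57 = 0.3459
L = ρ/(1−ρ) = 0.3459/(1 − 0.3459) = 0.3459/0.6541 = 0.5287

Final: 0.5287


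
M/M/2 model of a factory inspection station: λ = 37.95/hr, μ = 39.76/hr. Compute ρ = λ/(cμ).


ρ = λ/(cμ) = 37.95/(2·39.76) = 37.95/79.52 = 0.4772

Final: 0.4772


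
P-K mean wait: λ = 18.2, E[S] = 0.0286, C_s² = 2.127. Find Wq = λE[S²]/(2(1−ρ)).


ρ = λ·E[S] = 18.2·0.0286 = 0.5205
E[S²] = E[S]²(1+C_s²) = 0.0286²·(1+2.127) = 0.002558
Wq = λ·E[S²]/(2(1−ρ)) = 18.2·0.002558/(2·0.4795) = 0.04854 hr

Final: 0.04854 hr


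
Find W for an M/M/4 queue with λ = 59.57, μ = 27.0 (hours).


a = 2.2063; ρ = 0.5516; P₀ = 0.103823
Lq = P₀·a^c·ρ/(c!(1−ρ)²) = 0.28116
Wq = Lq/λ = 0.28116/59.57 = 0.004720 hr
W = Wq + 1/μ = 0.004720 + 0.03704 = 0.04176 hr

Final: 0.04176 hr


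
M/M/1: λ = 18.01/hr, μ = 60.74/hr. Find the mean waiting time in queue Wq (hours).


ρ = 18.01/60.74 = 0.2965
Wq = ρ/(μ−λ) = 0.2965/(60.74 − 18.01) = 0.2965/42.73 = 0.006939 hr

Final: 0.006939 hr


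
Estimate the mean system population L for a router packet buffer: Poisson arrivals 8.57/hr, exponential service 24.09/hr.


ρ = λ/μ = 8.57/24.09 = 0.3557
L = ρ/(1−ρ) = 0.3557/(1 − 0.3557) = 0.3557/0.6443 = 0.5522

Final: 0.5522


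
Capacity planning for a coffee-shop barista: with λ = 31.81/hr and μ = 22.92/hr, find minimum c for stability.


Stability requires cμ > λ ⇔ c > λ/μ.
λ/μ = 31.81/22.92 = 1.3879
Minimum integer c = ⌊1.3879⌋ + 1 = 2
Check: 2·22.92 = 45.84 > 31.81, while 1·22.92 = 22.92 ≤ 31.81

Final: 2 servers


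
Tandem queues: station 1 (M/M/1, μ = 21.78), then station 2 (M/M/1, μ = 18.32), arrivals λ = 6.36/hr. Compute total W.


Each node sees arrival rate λ = 6.36/hr (tandem ⇒ throughput preserved).
W₁ = 1/(μ₁−λ) = 1/(21.78−6.36) = 0.06485 hr
W₂ = 1/(μ₂−λ) = 1/(18.32−6.36) = 0.08361 hr
W_total = W₁ + W₂ = 0.06485 + 0.08361 = 0.14846 hr

Final: 0.14846 hr


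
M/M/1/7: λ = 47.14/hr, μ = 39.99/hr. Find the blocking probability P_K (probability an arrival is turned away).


ρ = λ/μ = 47.14/39.99 = 1.1788
P_K = (1−ρ)ρ^K/(1−ρ^(K+1)) = (-0.1788·3.162767)/(1 − 3.728253)
= -0.565486/-2.728253 = 0.207270

Final: 0.207270


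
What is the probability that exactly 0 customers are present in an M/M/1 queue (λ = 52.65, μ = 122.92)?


ρ = 52.65/122.92 = 0.4283
P_n = (1−ρ)·ρ^n = (1 − 0.4283)·0.4283^0 = 0.5717·1.000000 = 0.571673

Final: 0.571673


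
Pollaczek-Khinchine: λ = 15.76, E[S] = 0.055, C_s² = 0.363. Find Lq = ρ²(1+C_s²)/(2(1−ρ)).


ρ = λ·E[S] = 15.76·0.055 = 0.8668
Lq = ρ²(1+C_s²)/(2(1−ρ)) = 0.7513·(1+0.363)/(2·0.1332)
= 0.7513·1.3630/0.2664 = 3.84414

Final: 3.84414


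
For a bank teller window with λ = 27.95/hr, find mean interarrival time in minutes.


Mean interarrival time = 1/λ = 1/27.95 hour = 0.03578 hour
In minutes: 0.03578 × 60 = 2.1467 min

Final: 2.1467 min


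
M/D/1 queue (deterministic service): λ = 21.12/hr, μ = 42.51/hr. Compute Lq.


ρ = 21.12/42.51 = 0.4968
M/D/1: Lq = ρ²/(2(1−ρ)) = 0.2468/(2·0.5032) = 0.24528

Final: 0.24528


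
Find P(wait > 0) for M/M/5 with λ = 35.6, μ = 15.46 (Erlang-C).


a = λ/μ = 2.3027; ρ = a/5 = 0.4605
P₀ = 0.098419 (from M/M/c formula)
C(c,a) = [a^c/(c!(1−ρ))]·P₀ = [64.74445/(120·0.5395)]·0.098419
= 1.00015·0.098419 = 0.098433

Final: 0.098433


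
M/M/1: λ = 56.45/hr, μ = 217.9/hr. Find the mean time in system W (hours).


W = 1/(μ−λ) = 1/(217.9 − 56.45) = 1/161.45 = 0.006194 hr

Final: 0.006194 hr


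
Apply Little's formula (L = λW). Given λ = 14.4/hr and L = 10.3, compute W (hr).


W = L/λ = 10.3/14.4 = 0.7153 hr

Final: 0.7153 hr


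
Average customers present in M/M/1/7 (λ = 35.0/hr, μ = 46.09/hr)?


ρ = 35.0/46.09 = 0.7594
L = ρ[1 − (K+1)ρ^K + Kρ^(K+1)] / [(1−ρ)(1−ρ^(K+1))]
Numerator: 0.7594·(1 − 8·0.145623 + 7·0.110584) = 0.462543
Denominator: (0.2406)·(0.889416) = 0.214008
L = 0.462543/0.214008 = 2.1613

Final: 2.1613


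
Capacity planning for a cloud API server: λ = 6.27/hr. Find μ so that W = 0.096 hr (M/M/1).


W = 1/(μ−λ) ⇒ μ − λ = 1/W = 1/0.096 = 10.4167
μ = λ + 1/W = 6.27 + 10.4167 = 16.6867 per hr

Final: 16.6867 /hr


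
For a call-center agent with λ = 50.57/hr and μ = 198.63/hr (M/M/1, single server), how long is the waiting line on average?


ρ = 50.57/198.63 = 0.2546
Lq = ρ²/(1−ρ) = 0.06482/0.7454 = 0.08696

Final: 0.08696


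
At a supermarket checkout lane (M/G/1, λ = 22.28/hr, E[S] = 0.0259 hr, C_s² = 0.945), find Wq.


ρ = λ·E[S] = 22.28·0.0259 = 0.5771
E[S²] = E[S]²(1+C_s²) = 0.0259²·(1+0.945) = 0.001305
Wq = λ·E[S²]/(2(1−ρ)) = 22.28·0.001305/(2·0.4229) = 0.03437 hr

Final: 0.03437 hr


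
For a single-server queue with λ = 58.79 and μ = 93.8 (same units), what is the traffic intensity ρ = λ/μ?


ρ = λ/μ = 58.79/93.8 = 0.6268

Final: 0.6268


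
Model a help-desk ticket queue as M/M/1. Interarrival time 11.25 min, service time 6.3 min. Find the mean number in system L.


λ = 60/11.25 = 5.3333 /hr
μ = 60/6.3 = 9.5238 /hr
ρ = λ/μ = 5.3333/9.5238 = 0.5600
L = ρ/(1−ρ) = 0.5600/0.4400 = 1.2727

Final: 1.2727


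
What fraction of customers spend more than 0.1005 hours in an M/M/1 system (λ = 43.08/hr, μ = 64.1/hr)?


W ~ Exponential(μ−λ) for M/M/1.
μ − λ = 64.1 − 43.08 = 21.0200
P(W > t) = e^{−(μ−λ)t} = e^{−2.1125} = 0.120934

Final: 0.120934


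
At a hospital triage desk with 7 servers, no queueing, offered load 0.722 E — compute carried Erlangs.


B(7,0.722) = 0.000009858 (Erlang-B)
Carried load = a(1 − B) = 0.722·(1 − 0.000009858) = 0.722·0.999990 = 0.7220 E

Final: 0.7220 Erlangs


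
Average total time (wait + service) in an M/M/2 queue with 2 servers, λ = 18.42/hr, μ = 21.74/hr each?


a = 0.8473; ρ = 0.4236; P₀ = 0.404847
Lq = P₀·a^c·ρ/(c!(1−ρ)²) = 0.18533
Wq = Lq/λ = 0.18533/18.42 = 0.01006 hr
W = Wq + 1/μ = 0.01006 + 0.04600 = 0.05606 hr

Final: 0.05606 hr


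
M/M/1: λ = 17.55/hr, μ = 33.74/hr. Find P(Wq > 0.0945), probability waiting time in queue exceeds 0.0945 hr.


ρ = 17.55/33.74 = 0.5202
P(Wq > t) = ρ·e^{−(μ−λ)t} = 0.5202·e^{−1.5300}
= 0.5202·0.216545 = 0.112637

Final: 0.112637


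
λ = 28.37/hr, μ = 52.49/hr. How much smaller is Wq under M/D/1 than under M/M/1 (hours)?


ρ = 28.37/52.49 = 0.5405
Wq(M/M/1) = ρ/(μ−λ) = 0.5405/24.12 = 0.02241 hr
Wq(M/D/1) = ρ/(2(μ−λ)) = 0.01120 hr
Savings = 0.02241 − 0.01120 = 0.01120 hr

Final: 0.01120 hr


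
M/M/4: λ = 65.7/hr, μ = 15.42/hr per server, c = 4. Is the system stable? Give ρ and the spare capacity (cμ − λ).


Total capacity cμ = 4·15.42 = 61.68/hr
ρ = λ/(cμ) = 65.7/61.68 = 1.0652
Stable ⇔ ρ < 1: NO
Spare capacity = cμ − λ = 61.68 − 65.7 = -4.02/hr

Final: ρ = 1.0652; unstable; margin = -4.02/hr


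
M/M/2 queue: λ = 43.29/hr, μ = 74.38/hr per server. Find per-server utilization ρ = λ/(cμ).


ρ = λ/(cμ) = 43.29/(2·74.38) = 43.29/148.76 = 0.2910

Final: 0.2910


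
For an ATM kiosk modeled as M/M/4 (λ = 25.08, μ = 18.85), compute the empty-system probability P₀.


a = λ/μ = 25.08/18.85 = 1.3305; ρ = a/c = 0.3326
Σ_{k=0}^{3} a^k/k! (terms k=0..3) = 1.00000 + 1.33050 + 0.88512 + 0.39255 = 3.60818
Tail: a^4/(4!(1−ρ)) = 3.13375/(24·0.6674) = 0.19565
P₀ = 1/(3.60818 + 0.19565) = 1/3.80383 = 0.262893

Final: 0.262893


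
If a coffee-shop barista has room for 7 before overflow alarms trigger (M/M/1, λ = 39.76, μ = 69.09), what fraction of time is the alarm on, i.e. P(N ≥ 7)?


ρ = 39.76/69.09 = 0.5755
P(N ≥ n) = ρ^n = 0.5755^7 = 0.020903

Final: 0.020903


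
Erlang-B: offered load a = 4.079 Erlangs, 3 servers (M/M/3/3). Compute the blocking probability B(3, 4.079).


B(c,a) = (a^c/c!) / Σ_{k=0}^{c} a^k/k!
a^3/3! = 11.311231
Σ terms (k=0..3): 1.00000 + 4.07900 + 8.31912 + 11.31123 = 24.709351
B = 11.311231/24.709351 = 0.457771

Final: 0.457771


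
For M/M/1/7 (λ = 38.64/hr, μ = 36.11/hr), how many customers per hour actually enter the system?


ρ = 1.0701; P_K = (1−ρ)ρ^7/(1−ρ^8) = 0.156541
λ_eff = λ(1 − P_K) = 38.64·(1 − 0.156541) = 38.64·0.843459 = 32.5912 /hr

Final: 32.5912 /hr


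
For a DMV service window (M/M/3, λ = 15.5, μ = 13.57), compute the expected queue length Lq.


a = λ/μ = 1.1422; ρ = a/3 = 0.3807
P₀ = 0.312926
Lq = P₀·a^c·ρ / (c!·(1−ρ)²) = 0.312926·1.49024·0.3807/(6·0.38348)
= 0.07717

Final: 0.07717


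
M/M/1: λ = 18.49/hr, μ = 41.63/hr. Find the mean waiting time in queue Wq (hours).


ρ = 18.49/41.63 = 0.4442
Wq = ρ/(μ−λ) = 0.4442/(41.63 − 18.49) = 0.4442/23.14 = 0.01919 hr

Final: 0.01919 hr


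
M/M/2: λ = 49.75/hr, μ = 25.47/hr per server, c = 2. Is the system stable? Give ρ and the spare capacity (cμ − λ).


Total capacity cμ = 2·25.47 = 50.94/hr
ρ = λ/(cμ) = 49.75/50.94 = 0.9766
Stable ⇔ ρ < 1: YES
Spare capacity = cμ − λ = 50.94 − 49.75 = 1.19/hr

Final: ρ = 0.9766; stable; margin = 1.19/hr


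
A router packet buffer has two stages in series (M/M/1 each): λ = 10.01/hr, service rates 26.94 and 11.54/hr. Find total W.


Each node sees arrival rate λ = 10.01/hr (tandem ⇒ throughput preserved).
W₁ = 1/(μ₁−λ) = 1/(26.94−10.01) = 0.05907 hr
W₂ = 1/(μ₂−λ) = 1/(11.54−10.01) = 0.65359 hr
W_total = W₁ + W₂ = 0.05907 + 0.65359 = 0.71266 hr

Final: 0.71266 hr


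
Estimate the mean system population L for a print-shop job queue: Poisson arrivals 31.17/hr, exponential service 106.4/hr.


ρ = λ/μ = 31.17/106.4 = 0.2930
L = ρ/(1−ρ) = 0.2930/(1 − 0.2930) = 0.2930/0.7070 = 0.4143

Final: 0.4143


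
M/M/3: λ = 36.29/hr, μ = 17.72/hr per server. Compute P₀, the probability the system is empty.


a = λ/μ = 36.29/17.72 = 2.0480; ρ = a/c = 0.6827
Σ_{k=0}^{2} a^k/k! (terms k=0..2) = 1.00000 + 2.04797 + 2.09709 = 5.14506
Tail: a^3/(3!(1−ρ)) = 8.58954/(6·0.3173) = 4.51116
P₀ = 1/(5.14506 + 4.51116) = 1/9.65622 = 0.103560

Final: 0.103560


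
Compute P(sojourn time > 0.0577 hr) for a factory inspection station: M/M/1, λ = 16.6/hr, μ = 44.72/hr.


W ~ Exponential(μ−λ) for M/M/1.
μ − λ = 44.72 − 16.6 = 28.1200
P(W > t) = e^{−(μ−λ)t} = e^{−1.6225} = 0.197400

Final: 0.197400


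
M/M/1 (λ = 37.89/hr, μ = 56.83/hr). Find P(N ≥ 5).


ρ = 37.89/56.83 = 0.6667
P(N ≥ n) = ρ^n = 0.6667^5 = 0.131745

Final: 0.131745


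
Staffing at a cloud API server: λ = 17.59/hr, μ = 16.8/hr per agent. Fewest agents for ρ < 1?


Stability requires cμ > λ ⇔ c > λ/μ.
λ/μ = 17.59/16.8 = 1.0470
Minimum integer c = ⌊1.0470⌋ + 1 = 2
Check: 2·16.8 = 33.60 > 17.59, while 1·16.8 = 16.80 ≤ 17.59

Final: 2 servers


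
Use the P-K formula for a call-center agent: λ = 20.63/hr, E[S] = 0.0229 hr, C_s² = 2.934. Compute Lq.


ρ = λ·E[S] = 20.63·0.0229 = 0.4724
Lq = ρ²(1+C_s²)/(2(1−ρ)) = 0.2232·(1+2.934)/(2·0.5276)
= 0.2232·3.9340/1.0551 = 0.83213

Final: 0.83213


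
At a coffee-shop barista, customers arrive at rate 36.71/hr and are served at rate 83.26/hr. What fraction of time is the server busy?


ρ = λ/μ = 36.71/83.26 = 0.4409

Final: 0.4409


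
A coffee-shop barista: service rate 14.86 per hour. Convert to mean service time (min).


Mean service time = 1/μ = 1/14.86 hour = 0.06729 hour
In minutes: 0.06729 × 60 = 4.0377 min

Final: 4.0377 min


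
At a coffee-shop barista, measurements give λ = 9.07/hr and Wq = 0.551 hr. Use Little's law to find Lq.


Lq = λWq = 9.07·0.551 = 4.9976

Final: 4.9976


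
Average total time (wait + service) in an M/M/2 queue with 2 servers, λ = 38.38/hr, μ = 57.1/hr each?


a = 0.6722; ρ = 0.3361; P₀ = 0.496920
Lq = P₀·a^c·ρ/(c!(1−ρ)²) = 0.08558
Wq = Lq/λ = 0.08558/38.38 = 0.002230 hr
W = Wq + 1/μ = 0.002230 + 0.01751 = 0.01974 hr

Final: 0.01974 hr


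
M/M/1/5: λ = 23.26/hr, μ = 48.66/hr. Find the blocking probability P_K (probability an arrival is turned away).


ρ = λ/μ = 23.26/48.66 = 0.4780
P_K = (1−ρ)ρ^K/(1−ρ^(K+1)) = (0.5220·0.024957)/(1 − 0.011930)
= 0.013027/0.988070 = 0.013184

Final: 0.013184


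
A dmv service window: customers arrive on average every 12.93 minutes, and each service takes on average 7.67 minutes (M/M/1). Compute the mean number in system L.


λ = 60/12.93 = 4.6404 /hr
μ = 60/7.67 = 7.8227 /hr
ρ = λ/μ = 4.6404/7.8227 = 0.5932
L = ρ/(1−ρ) = 0.5932/0.4068 = 1.4582

Final: 1.4582
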